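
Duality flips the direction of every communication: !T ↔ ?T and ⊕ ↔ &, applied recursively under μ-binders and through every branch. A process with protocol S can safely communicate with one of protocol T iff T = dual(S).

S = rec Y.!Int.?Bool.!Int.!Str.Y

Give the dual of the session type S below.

rec Y.?Int.!Bool.?Int.?Str.Y

rec Y = rec Y  (binder kept)
  !Int = ?Int
    ?Bool = !Bool
      !Int = ?Int
        !Str = ?Str
          dual(Y) = Y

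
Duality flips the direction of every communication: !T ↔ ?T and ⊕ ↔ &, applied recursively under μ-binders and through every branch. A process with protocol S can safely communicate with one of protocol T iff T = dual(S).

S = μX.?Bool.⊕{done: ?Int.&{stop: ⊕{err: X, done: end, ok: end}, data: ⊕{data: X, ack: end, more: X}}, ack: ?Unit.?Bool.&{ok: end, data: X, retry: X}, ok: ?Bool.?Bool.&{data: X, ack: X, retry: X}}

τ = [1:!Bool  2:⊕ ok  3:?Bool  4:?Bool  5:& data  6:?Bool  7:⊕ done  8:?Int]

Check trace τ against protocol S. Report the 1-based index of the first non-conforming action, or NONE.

1

[1] got !Bool, protocol expects ?Bool  ✗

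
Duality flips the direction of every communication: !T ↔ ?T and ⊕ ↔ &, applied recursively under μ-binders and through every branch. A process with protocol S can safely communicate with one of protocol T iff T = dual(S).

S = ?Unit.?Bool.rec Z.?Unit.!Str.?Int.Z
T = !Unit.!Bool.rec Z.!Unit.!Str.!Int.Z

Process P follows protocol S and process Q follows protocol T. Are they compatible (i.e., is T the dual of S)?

NO

?Unit vs !Unit  match
  ?Bool vs !Bool  match
    rec Z vs rec Z  match (binder kept)
      ?Unit vs !Unit  match
        !Str vs !Str  ✗ same direction on both sides — not dual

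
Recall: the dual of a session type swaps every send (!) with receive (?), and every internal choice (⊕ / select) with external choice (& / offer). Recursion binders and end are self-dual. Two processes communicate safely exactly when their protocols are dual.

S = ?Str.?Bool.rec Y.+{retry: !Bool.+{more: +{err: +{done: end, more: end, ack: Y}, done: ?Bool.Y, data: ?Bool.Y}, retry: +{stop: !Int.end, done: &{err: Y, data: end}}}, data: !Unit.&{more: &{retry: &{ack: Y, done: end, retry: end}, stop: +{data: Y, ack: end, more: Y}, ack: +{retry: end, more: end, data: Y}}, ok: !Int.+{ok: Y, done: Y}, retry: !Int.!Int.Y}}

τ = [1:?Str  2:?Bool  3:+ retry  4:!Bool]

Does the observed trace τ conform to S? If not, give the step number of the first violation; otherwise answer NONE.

step 1: ?Str  ok  now at ?Bool.rec Y.…
step 2: ?Bool  ok  now at rec Y.…
step 3: + retry  ok  now at !Bool.+{more: +{err: +{done: end, more: end, ack: rec Y.…}, done: ?Bool.rec Y.…, data: ?Bool.rec Y.…}, retry: +{stop: !Int.end, done: &{err: rec Y.…, data: end}}}
step 4: !Bool  ok  now at +{more: +{err: +{done: end, more: end, ack: rec Y.…}, done: ?Bool.rec Y.…, data: ?Bool.rec Y.…}, retry: +{stop: !Int.end, done: &{err: rec Y.…, data: end}}}
τ conforms to S (length 4)

NONE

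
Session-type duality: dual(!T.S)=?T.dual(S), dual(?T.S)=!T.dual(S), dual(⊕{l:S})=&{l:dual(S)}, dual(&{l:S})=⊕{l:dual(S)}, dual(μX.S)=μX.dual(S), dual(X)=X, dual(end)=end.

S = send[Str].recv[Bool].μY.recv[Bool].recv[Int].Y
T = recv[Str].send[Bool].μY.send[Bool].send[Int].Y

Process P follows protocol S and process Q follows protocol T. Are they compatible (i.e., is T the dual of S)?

send[Str] | recv[Str]  ok
  recv[Bool] | send[Bool]  ok
    μY | μY  ok (rec unchanged)
      recv[Bool] | send[Bool]  ok
        recv[Int] | send[Int]  ok
          Y | Y  ok

YES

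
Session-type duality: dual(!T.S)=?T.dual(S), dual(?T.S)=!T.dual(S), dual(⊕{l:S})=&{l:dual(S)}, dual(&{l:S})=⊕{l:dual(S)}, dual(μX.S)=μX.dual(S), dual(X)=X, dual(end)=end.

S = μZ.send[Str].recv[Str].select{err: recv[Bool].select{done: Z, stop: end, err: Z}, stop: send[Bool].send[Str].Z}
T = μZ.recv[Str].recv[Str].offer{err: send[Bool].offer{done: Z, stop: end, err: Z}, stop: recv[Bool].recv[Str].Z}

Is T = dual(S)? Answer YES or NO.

NO

μZ vs μZ  ok (μ self-dual)
  send[Str] vs recv[Str]  ok
    recv[Str] vs recv[Str]  ✗ same direction on both sides — not dual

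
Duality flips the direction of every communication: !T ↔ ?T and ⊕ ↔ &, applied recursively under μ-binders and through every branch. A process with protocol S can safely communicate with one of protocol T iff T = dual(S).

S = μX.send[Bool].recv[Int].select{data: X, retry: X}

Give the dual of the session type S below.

μX.recv[Bool].send[Int].offer{data: X, retry: X}

μX ↦ μX  (binder kept)
  send[Bool] ↦ recv[Bool]
    recv[Int] ↦ send[Int]
      select{data,retry} ↦ offer{data,retry}  (internal→external)
        • data:
          X ↦ X
        • retry:
          X ↦ X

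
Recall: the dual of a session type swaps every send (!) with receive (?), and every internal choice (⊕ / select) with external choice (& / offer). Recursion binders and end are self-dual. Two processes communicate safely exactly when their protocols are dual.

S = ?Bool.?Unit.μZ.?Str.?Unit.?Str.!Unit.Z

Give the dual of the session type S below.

!Bool.!Unit.μZ.!Str.!Unit.!Str.?Unit.Z

?Bool ↦ !Bool
  ?Unit ↦ !Unit
    μZ ↦ μZ  (rec unchanged)
      ?Str ↦ !Str
        ?Unit ↦ !Unit
          ?Str ↦ !Str
            !Unit ↦ ?Unit
              Z ↦ Z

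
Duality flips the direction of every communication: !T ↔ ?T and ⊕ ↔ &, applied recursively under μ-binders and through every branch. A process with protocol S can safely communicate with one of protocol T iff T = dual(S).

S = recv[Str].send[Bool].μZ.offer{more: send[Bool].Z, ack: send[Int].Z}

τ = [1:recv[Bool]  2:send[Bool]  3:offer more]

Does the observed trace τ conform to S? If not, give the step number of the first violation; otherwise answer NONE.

step 1: got recv[Bool], protocol expects recv[Str]  ✗

1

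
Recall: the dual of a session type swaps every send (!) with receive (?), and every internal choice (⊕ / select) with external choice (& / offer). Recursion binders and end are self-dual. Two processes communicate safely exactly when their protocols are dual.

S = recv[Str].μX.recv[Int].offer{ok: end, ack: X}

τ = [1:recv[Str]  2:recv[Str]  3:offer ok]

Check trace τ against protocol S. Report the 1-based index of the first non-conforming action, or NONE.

@1 recv[Str]  ✓  state: μX.…
@2 got recv[Str], protocol expects recv[Int]  ✗

2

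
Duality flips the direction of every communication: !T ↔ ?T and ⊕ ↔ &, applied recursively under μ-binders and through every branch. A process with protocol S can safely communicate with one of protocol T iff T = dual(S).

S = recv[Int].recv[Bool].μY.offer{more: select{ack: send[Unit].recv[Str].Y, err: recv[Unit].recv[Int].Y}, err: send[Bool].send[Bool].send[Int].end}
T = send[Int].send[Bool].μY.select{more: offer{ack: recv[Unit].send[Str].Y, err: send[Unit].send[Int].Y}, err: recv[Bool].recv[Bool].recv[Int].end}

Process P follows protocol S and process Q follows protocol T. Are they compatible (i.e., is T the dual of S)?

recv[Int] | send[Int]  ✓
  recv[Bool] | send[Bool]  ✓
    μY | μY  ✓ (rec unchanged)
      offer{more,err} | select{more,err}  ✓ same labels
        case more:
          select{ack,err} | offer{ack,err}  ✓ same labels
            case ack:
              send[Unit] | recv[Unit]  ✓
                recv[Str] | send[Str]  ✓
                  Y | Y  ✓
            case err:
              recv[Unit] | send[Unit]  ✓
                recv[Int] | send[Int]  ✓
                  Y | Y  ✓
        case err:
          send[Bool] | recv[Bool]  ✓
            send[Bool] | recv[Bool]  ✓
              send[Int] | recv[Int]  ✓
                end | end  ✓

YES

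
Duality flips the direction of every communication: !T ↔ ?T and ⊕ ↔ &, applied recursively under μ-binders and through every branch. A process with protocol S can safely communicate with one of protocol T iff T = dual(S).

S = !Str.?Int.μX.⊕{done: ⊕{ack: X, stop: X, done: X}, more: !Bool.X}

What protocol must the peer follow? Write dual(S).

?Str.!Int.μX.&{done: &{ack: X, stop: X, done: X}, more: ?Bool.X}

!Str = ?Str
  ?Int = !Int
    μX = μX  (rec unchanged)
      ⊕{done,more} = &{done,more}  (⊕→&)
        case done:
          ⊕{ack,stop,done} = &{ack,stop,done}  (⊕→&)
            case ack:
              X ↦ X
            case stop:
              X ↦ X
            case done:
              X ↦ X
        case more:
          !Bool = ?Bool
            X ↦ X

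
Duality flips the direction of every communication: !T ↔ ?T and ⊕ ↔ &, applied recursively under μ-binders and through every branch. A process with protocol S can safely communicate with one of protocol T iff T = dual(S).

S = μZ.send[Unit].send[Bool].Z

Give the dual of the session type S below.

μZ ↦ μZ  (rec unchanged)
  send[Unit] ↦ recv[Unit]
    send[Bool] ↦ recv[Bool]
      Z ↦ Z

μZ.recv[Unit].recv[Bool].Z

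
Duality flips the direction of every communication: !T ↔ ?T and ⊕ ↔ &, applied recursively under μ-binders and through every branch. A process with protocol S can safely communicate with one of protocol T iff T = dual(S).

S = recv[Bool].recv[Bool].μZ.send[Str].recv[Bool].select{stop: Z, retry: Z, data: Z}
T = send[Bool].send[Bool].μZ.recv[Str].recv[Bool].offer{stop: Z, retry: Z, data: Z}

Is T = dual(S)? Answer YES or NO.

recv[Bool] ‖ send[Bool]  match
  recv[Bool] ‖ send[Bool]  match
    μZ ‖ μZ  match (binder kept)
      send[Str] ‖ recv[Str]  match
        recv[Bool] ‖ recv[Bool]  ✗ same direction on both sides — not dual

NO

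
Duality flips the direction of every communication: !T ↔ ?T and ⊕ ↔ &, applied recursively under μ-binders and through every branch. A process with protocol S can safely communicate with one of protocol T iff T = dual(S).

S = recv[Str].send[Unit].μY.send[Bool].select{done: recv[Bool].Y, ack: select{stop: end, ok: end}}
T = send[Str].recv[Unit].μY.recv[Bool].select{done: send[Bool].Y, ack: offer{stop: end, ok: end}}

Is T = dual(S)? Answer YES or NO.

recv[Str] ‖ send[Str]  ok
  send[Unit] ‖ recv[Unit]  ok
    μY ‖ μY  ok (μ self-dual)
      send[Bool] ‖ recv[Bool]  ok
        select{done,ack} ‖ select{done,ack}  ✗ choice polarity not flipped — not dual

NO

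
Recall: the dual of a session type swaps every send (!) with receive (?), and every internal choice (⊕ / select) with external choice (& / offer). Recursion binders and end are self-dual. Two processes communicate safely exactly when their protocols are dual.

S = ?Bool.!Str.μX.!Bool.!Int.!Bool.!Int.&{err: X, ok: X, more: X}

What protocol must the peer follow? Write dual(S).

!Bool.?Str.μX.?Bool.?Int.?Bool.?Int.⊕{err: X, ok: X, more: X}

?Bool ↦ !Bool
  !Str ↦ ?Str
    μX ↦ μX  (μ self-dual)
      !Bool ↦ ?Bool
        !Int ↦ ?Int
          !Bool ↦ ?Bool
            !Int ↦ ?Int
              &{err,ok,more} ↦ ⊕{err,ok,more}  (external→internal)
                [err]
                  dual(X) = X
                [ok]
                  dual(X) = X
                [more]
                  dual(X) = X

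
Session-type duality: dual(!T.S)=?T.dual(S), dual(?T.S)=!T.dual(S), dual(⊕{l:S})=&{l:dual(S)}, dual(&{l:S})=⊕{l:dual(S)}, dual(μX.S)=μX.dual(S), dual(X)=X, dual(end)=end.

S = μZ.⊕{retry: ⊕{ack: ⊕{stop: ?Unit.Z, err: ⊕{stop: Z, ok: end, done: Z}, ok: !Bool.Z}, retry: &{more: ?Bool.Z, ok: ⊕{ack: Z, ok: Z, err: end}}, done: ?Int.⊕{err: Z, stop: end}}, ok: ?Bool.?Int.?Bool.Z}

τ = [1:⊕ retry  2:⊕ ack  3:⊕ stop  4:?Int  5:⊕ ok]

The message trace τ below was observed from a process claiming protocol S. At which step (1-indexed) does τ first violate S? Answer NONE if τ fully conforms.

4

step 1: ⊕ retry  match  residual = ⊕{ack: ⊕{stop: ?Unit.μZ.…, err: ⊕{stop: μZ.…, ok: end, done: μZ.…}, ok: !Bool.μZ.…}, retry: &{more: ?Bool.μZ.…, ok: ⊕{ack: μZ.…, ok: μZ.…, err: end}}, done: ?Int.⊕{err: μZ.…, stop: end}}
step 2: ⊕ ack  match  residual = ⊕{stop: ?Unit.μZ.…, err: ⊕{stop: μZ.…, ok: end, done: μZ.…}, ok: !Bool.μZ.…}
step 3: ⊕ stop  match  residual = ?Unit.μZ.…
step 4: got ?Int, protocol expects ?Unit  ✗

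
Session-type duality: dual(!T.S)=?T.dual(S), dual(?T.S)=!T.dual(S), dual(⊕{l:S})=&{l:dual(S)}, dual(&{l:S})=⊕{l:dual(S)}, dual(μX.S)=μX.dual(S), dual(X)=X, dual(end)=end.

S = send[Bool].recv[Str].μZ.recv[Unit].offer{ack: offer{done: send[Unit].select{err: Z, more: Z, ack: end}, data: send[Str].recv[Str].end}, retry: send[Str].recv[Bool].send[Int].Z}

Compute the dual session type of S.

send[Bool] = recv[Bool]
  recv[Str] = send[Str]
    μZ = μZ  (μ self-dual)
      recv[Unit] = send[Unit]
        offer{ack,retry} = select{ack,retry}  (offer→select)
          case ack:
            offer{done,data} = select{done,data}  (offer→select)
              case done:
                send[Unit] = recv[Unit]
                  select{err,more,ack} = offer{err,more,ack}  (select→offer)
                    case err:
                      Z self-dual
                    case more:
                      Z self-dual
                    case ack:
                      end self-dual
              case data:
                send[Str] = recv[Str]
                  recv[Str] = send[Str]
                    end self-dual
          case retry:
            send[Str] = recv[Str]
              recv[Bool] = send[Bool]
                send[Int] = recv[Int]
                  Z self-dual

recv[Bool].send[Str].μZ.send[Unit].select{ack: select{done: recv[Unit].offer{err: Z, more: Z, ack: end}, data: recv[Str].send[Str].end}, retry: recv[Str].send[Bool].recv[Int].Z}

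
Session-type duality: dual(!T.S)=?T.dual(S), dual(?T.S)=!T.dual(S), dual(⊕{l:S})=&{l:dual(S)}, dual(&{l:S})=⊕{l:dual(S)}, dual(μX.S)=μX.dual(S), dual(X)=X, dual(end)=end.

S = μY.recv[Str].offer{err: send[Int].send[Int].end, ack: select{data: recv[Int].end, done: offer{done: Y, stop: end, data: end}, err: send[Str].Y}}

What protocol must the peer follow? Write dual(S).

μY.send[Str].select{err: recv[Int].recv[Int].end, ack: offer{data: send[Int].end, done: select{done: Y, stop: end, data: end}, err: recv[Str].Y}}

μY → μY  (μ self-dual)
  recv[Str] → send[Str]
    offer{err,ack} → select{err,ack}  (&→⊕)
      case err:
        send[Int] → recv[Int]
          send[Int] → recv[Int]
            end self-dual
      case ack:
        select{data,done,err} → offer{data,done,err}  (select→offer)
          case data:
            recv[Int] → send[Int]
              end self-dual
          case done:
            offer{done,stop,data} → select{done,stop,data}  (&→⊕)
              case done:
                Y self-dual
              case stop:
                end self-dual
              case data:
                end self-dual
          case err:
            send[Str] → recv[Str]
              Y self-dual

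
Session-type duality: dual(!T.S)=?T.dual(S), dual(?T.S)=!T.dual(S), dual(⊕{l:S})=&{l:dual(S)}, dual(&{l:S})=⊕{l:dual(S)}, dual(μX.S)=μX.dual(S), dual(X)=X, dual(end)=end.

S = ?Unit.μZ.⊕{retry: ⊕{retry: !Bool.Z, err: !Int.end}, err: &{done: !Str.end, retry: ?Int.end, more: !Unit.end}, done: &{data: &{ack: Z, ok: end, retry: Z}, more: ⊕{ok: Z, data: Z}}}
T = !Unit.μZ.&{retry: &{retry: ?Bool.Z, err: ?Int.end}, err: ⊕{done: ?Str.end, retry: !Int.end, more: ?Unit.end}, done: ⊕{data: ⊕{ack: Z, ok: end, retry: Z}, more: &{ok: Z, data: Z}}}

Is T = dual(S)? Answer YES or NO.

?Unit vs !Unit  match
  μZ vs μZ  match (rec unchanged)
    ⊕{retry,err,done} vs &{retry,err,done}  match labels match
      case retry:
        ⊕{retry,err} vs &{retry,err}  match labels match
          case retry:
            !Bool vs ?Bool  match
              Z vs Z  match
          case err:
            !Int vs ?Int  match
              end vs end  match
      case err:
        &{done,retry,more} vs ⊕{done,retry,more}  match labels match
          case done:
            !Str vs ?Str  match
              end vs end  match
          case retry:
            ?Int vs !Int  match
              end vs end  match
          case more:
            !Unit vs ?Unit  match
              end vs end  match
      case done:
        &{data,more} vs ⊕{data,more}  match labels match
          case data:
            &{ack,ok,retry} vs ⊕{ack,ok,retry}  match labels match
              case ack:
                Z vs Z  match
              case ok:
                end vs end  match
              case retry:
                Z vs Z  match
          case more:
            ⊕{ok,data} vs &{ok,data}  match labels match
              case ok:
                Z vs Z  match
              case data:
                Z vs Z  match

YES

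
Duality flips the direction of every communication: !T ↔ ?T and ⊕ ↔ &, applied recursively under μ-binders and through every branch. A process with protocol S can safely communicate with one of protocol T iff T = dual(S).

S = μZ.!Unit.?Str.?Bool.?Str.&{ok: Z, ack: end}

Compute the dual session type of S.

μZ ↦ μZ  (μ self-dual)
  !Unit ↦ ?Unit
    ?Str ↦ !Str
      ?Bool ↦ !Bool
        ?Str ↦ !Str
          &{ok,ack} ↦ ⊕{ok,ack}  (&→⊕)
            case ok:
              dual(Z) = Z
            case ack:
              dual(end) = end

μZ.?Unit.!Str.!Bool.!Str.⊕{ok: Z, ack: end}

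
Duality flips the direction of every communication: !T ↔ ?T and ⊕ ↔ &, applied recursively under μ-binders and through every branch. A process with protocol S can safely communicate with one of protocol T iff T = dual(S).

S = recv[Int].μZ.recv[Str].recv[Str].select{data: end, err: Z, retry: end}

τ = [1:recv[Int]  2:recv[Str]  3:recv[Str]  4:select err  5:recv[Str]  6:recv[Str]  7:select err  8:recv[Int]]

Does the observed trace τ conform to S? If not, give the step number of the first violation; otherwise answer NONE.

8

[1] recv[Int]  match  state: μZ.…
[2] recv[Str]  match  state: recv[Str].select{data: end, err: μZ.…, retry: end}
[3] recv[Str]  match  state: select{data: end, err: μZ.…, retry: end}
[4] select err  match  state: μZ.…
[5] recv[Str]  match  state: recv[Str].select{data: end, err: μZ.…, retry: end}
[6] recv[Str]  match  state: select{data: end, err: μZ.…, retry: end}
[7] select err  match  state: μZ.…
[8] got recv[Int], protocol expects recv[Str]  ✗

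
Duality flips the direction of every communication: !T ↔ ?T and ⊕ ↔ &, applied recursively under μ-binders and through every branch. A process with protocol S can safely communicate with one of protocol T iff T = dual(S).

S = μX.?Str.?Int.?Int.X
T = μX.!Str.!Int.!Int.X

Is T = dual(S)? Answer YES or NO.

YES

μX | μX  ✓ (binder kept)
  ?Str | !Str  ✓
    ?Int | !Int  ✓
      ?Int | !Int  ✓
        X | X  ✓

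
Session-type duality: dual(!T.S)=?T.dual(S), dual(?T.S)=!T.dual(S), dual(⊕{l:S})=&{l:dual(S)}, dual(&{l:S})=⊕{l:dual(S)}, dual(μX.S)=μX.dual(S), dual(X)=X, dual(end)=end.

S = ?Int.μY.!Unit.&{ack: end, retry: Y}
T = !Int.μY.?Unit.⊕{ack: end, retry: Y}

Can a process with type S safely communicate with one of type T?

YES

?Int vs !Int  ok
  μY vs μY  ok (binder kept)
    !Unit vs ?Unit  ok
      &{ack,retry} vs ⊕{ack,retry}  ok label sets agree
        [ack]
          end vs end  ok
        [retry]
          Y vs Y  ok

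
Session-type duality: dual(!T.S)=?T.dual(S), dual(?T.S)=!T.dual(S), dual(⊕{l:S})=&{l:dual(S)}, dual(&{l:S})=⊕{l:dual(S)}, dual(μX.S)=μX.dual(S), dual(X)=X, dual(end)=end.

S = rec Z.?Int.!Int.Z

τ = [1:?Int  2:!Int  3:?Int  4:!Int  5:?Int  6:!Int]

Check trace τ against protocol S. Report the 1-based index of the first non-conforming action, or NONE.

@1 ?Int  ✓  cont: !Int.rec Z.…
@2 !Int  ✓  cont: rec Z.…
@3 ?Int  ✓  cont: !Int.rec Z.…
@4 !Int  ✓  cont: rec Z.…
@5 ?Int  ✓  cont: !Int.rec Z.…
@6 !Int  ✓  cont: rec Z.…
τ conforms to S (length 6)

NONE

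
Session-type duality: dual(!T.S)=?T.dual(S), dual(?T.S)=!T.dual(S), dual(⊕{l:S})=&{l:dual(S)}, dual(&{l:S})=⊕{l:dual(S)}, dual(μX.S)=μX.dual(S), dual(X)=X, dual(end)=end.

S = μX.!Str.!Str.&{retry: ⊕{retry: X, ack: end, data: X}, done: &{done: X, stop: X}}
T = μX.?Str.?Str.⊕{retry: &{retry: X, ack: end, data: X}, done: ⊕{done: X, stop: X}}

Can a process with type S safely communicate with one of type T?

μX ‖ μX  ok (binder kept)
  !Str ‖ ?Str  ok
    !Str ‖ ?Str  ok
      &{retry,done} ‖ ⊕{retry,done}  ok same labels
        • retry:
          ⊕{retry,ack,data} ‖ &{retry,ack,data}  ok same labels
            • retry:
              X ‖ X  ok
            • ack:
              end ‖ end  ok
            • data:
              X ‖ X  ok
        • done:
          &{done,stop} ‖ ⊕{done,stop}  ok same labels
            • done:
              X ‖ X  ok
            • stop:
              X ‖ X  ok

YES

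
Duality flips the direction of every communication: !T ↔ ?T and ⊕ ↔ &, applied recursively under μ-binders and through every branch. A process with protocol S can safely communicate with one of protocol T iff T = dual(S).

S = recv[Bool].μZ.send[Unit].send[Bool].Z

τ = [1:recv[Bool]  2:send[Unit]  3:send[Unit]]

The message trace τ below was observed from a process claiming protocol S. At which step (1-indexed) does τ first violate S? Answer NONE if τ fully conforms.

3

@1 recv[Bool]  ✓  now at μZ.…
@2 send[Unit]  ✓  now at send[Bool].μZ.…
@3 got send[Unit], protocol expects send[Bool]  ✗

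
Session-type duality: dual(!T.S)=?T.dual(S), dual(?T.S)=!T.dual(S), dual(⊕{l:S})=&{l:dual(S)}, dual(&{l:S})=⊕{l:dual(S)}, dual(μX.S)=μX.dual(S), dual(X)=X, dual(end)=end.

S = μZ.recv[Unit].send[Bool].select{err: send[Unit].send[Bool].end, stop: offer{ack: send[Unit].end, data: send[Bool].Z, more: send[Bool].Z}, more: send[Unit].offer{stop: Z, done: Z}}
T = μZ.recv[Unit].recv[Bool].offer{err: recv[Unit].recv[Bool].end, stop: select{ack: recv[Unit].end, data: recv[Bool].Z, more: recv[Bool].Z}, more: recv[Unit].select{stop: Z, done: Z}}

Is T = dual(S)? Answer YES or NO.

μZ vs μZ  ✓ (binder kept)
  recv[Unit] vs recv[Unit]  ✗ same direction on both sides — not dual

NO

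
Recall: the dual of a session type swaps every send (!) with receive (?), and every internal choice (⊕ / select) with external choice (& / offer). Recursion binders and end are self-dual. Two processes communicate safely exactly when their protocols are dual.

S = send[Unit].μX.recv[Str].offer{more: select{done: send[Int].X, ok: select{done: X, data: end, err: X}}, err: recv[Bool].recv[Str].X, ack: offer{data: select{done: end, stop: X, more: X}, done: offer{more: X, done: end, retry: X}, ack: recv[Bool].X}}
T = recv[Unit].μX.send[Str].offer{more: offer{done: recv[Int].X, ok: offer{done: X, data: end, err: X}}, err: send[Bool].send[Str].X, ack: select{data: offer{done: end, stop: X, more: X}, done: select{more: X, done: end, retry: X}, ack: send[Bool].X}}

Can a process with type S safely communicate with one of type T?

NO

send[Unit] ‖ recv[Unit]  ok
  μX ‖ μX  ok (binder kept)
    recv[Str] ‖ send[Str]  ok
      offer{more,err,ack} ‖ offer{more,err,ack}  ✗ choice polarity not flipped — not dual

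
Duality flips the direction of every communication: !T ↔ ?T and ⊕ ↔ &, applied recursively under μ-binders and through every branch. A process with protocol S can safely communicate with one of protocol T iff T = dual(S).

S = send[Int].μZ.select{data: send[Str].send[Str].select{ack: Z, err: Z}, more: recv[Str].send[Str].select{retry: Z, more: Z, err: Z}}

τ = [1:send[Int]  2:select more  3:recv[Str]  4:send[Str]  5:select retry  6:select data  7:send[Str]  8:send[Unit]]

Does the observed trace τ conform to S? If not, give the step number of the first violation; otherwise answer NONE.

@1 send[Int]  ok  cont: μZ.…
@2 select more  ok  cont: recv[Str].send[Str].select{retry: μZ.…, more: μZ.…, err: μZ.…}
@3 recv[Str]  ok  cont: send[Str].select{retry: μZ.…, more: μZ.…, err: μZ.…}
@4 send[Str]  ok  cont: select{retry: μZ.…, more: μZ.…, err: μZ.…}
@5 select retry  ok  cont: μZ.…
@6 select data  ok  cont: send[Str].send[Str].select{ack: μZ.…, err: μZ.…}
@7 send[Str]  ok  cont: send[Str].select{ack: μZ.…, err: μZ.…}
@8 got send[Unit], protocol expects send[Str]  ✗

8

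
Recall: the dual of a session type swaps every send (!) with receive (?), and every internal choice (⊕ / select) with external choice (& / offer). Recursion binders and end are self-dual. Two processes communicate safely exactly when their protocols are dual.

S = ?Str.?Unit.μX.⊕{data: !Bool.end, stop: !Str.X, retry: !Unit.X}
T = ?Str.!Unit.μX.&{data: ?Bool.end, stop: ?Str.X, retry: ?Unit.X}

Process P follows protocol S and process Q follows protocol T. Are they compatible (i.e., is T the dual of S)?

NO

?Str vs ?Str  ✗ same direction on both sides — not dual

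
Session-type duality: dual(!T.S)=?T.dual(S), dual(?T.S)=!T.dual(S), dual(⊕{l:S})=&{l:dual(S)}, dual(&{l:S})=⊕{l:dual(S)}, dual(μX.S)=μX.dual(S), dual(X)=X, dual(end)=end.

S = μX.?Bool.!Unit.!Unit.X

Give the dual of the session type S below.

μX = μX  (μ self-dual)
  ?Bool = !Bool
    !Unit = ?Unit
      !Unit = ?Unit
        X self-dual

μX.!Bool.?Unit.?Unit.X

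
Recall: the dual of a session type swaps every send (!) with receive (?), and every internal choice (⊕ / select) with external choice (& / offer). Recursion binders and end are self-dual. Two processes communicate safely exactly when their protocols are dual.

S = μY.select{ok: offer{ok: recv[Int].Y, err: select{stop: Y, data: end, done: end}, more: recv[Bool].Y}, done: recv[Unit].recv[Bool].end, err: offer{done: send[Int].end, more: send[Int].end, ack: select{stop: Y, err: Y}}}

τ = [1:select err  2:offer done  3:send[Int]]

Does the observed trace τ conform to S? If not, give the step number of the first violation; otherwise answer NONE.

NONE

@1 select err  ✓  state: offer{done: send[Int].end, more: send[Int].end, ack: select{stop: μY.…, err: μY.…}}
@2 offer done  ✓  state: send[Int].end
@3 send[Int]  ✓  state: end
all 3 steps conform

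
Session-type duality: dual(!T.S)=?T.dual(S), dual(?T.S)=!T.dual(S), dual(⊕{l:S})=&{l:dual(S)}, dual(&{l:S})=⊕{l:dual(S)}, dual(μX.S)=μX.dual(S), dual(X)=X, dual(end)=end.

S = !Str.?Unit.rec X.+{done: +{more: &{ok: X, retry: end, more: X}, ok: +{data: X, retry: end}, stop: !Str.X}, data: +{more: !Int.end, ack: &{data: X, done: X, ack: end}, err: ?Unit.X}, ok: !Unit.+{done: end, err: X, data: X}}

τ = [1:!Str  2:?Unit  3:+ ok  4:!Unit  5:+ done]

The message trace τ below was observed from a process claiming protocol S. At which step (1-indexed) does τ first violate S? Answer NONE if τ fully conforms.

@1 !Str  ok  state: ?Unit.rec X.…
@2 ?Unit  ok  state: rec X.…
@3 + ok  ok  state: !Unit.+{done: end, err: rec X.…, data: rec X.…}
@4 !Unit  ok  state: +{done: end, err: rec X.…, data: rec X.…}
@5 + done  ok  state: end
all 5 steps conform

NONE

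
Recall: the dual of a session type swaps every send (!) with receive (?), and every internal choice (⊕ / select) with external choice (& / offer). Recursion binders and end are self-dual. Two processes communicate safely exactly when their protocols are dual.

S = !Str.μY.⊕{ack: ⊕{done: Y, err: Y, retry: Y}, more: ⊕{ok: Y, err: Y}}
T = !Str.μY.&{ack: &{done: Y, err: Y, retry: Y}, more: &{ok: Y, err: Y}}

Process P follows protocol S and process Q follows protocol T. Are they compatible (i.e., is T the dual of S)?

!Str vs !Str  ✗ same direction on both sides — not dual

NO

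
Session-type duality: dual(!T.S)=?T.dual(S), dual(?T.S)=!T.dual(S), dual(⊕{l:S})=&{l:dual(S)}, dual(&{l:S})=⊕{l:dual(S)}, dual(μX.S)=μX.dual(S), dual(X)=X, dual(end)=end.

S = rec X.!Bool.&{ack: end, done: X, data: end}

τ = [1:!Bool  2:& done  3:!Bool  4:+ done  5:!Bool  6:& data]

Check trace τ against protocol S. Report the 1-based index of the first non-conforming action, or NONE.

step 1: !Bool  match  cont: &{ack: end, done: rec X.…, data: end}
step 2: & done  match  cont: rec X.…
step 3: !Bool  match  cont: &{ack: end, done: rec X.…, data: end}
step 4: got + done, protocol expects & ack or & done or & data  ✗

4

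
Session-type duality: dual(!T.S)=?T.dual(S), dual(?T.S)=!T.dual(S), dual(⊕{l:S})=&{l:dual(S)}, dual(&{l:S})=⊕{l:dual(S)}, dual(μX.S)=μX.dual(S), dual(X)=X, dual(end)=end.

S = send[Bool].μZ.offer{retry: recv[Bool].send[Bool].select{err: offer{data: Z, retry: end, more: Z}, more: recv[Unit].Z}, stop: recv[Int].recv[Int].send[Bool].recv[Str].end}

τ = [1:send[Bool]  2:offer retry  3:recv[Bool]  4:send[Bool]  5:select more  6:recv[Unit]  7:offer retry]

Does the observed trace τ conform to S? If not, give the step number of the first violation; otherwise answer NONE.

NONE

@1 send[Bool]  ✓  state: μZ.…
@2 offer retry  ✓  state: recv[Bool].send[Bool].select{err: offer{data: μZ.…, retry: end, more: μZ.…}, more: recv[Unit].μZ.…}
@3 recv[Bool]  ✓  state: send[Bool].select{err: offer{data: μZ.…, retry: end, more: μZ.…}, more: recv[Unit].μZ.…}
@4 send[Bool]  ✓  state: select{err: offer{data: μZ.…, retry: end, more: μZ.…}, more: recv[Unit].μZ.…}
@5 select more  ✓  state: recv[Unit].μZ.…
@6 recv[Unit]  ✓  state: μZ.…
@7 offer retry  ✓  state: recv[Bool].send[Bool].select{err: offer{data: μZ.…, retry: end, more: μZ.…}, more: recv[Unit].μZ.…}
trace exhausted — no violation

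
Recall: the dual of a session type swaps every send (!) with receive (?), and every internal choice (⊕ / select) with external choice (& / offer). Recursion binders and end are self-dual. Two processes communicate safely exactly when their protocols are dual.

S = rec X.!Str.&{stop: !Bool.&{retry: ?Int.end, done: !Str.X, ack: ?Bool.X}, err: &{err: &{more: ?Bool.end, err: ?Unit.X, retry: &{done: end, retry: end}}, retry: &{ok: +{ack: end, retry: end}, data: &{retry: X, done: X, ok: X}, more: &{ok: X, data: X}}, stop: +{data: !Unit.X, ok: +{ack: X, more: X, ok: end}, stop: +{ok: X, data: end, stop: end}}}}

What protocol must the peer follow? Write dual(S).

rec X = rec X  (μ self-dual)
  !Str = ?Str
    &{stop,err} = +{stop,err}  (external→internal)
      • stop:
        !Bool = ?Bool
          &{retry,done,ack} = +{retry,done,ack}  (external→internal)
            • retry:
              ?Int = !Int
                end ↦ end
            • done:
              !Str = ?Str
                X ↦ X
            • ack:
              ?Bool = !Bool
                X ↦ X
      • err:
        &{err,retry,stop} = +{err,retry,stop}  (external→internal)
          • err:
            &{more,err,retry} = +{more,err,retry}  (external→internal)
              • more:
                ?Bool = !Bool
                  end ↦ end
              • err:
                ?Unit = !Unit
                  X ↦ X
              • retry:
                &{done,retry} = +{done,retry}  (external→internal)
                  • done:
                    end ↦ end
                  • retry:
                    end ↦ end
          • retry:
            &{ok,data,more} = +{ok,data,more}  (external→internal)
              • ok:
                +{ack,retry} = &{ack,retry}  (internal→external)
                  • ack:
                    end ↦ end
                  • retry:
                    end ↦ end
              • data:
                &{retry,done,ok} = +{retry,done,ok}  (external→internal)
                  • retry:
                    X ↦ X
                  • done:
                    X ↦ X
                  • ok:
                    X ↦ X
              • more:
                &{ok,data} = +{ok,data}  (external→internal)
                  • ok:
                    X ↦ X
                  • data:
                    X ↦ X
          • stop:
            +{data,ok,stop} = &{data,ok,stop}  (internal→external)
              • data:
                !Unit = ?Unit
                  X ↦ X
              • ok:
                +{ack,more,ok} = &{ack,more,ok}  (internal→external)
                  • ack:
                    X ↦ X
                  • more:
                    X ↦ X
                  • ok:
                    end ↦ end
              • stop:
                +{ok,data,stop} = &{ok,data,stop}  (internal→external)
                  • ok:
                    X ↦ X
                  • data:
                    end ↦ end
                  • stop:
                    end ↦ end

rec X.?Str.+{stop: ?Bool.+{retry: !Int.end, done: ?Str.X, ack: !Bool.X}, err: +{err: +{more: !Bool.end, err: !Unit.X, retry: +{done: end, retry: end}}, retry: +{ok: &{ack: end, retry: end}, data: +{retry: X, done: X, ok: X}, more: +{ok: X, data: X}}, stop: &{data: ?Unit.X, ok: &{ack: X, more: X, ok: end}, stop: &{ok: X, data: end, stop: end}}}}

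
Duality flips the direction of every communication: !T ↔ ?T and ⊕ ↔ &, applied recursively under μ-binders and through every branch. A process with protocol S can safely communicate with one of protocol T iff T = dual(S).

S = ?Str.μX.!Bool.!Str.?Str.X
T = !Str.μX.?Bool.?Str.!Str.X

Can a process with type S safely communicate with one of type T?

?Str | !Str  ok
  μX | μX  ok (binder kept)
    !Bool | ?Bool  ok
      !Str | ?Str  ok
        ?Str | !Str  ok
          X | X  ok

YES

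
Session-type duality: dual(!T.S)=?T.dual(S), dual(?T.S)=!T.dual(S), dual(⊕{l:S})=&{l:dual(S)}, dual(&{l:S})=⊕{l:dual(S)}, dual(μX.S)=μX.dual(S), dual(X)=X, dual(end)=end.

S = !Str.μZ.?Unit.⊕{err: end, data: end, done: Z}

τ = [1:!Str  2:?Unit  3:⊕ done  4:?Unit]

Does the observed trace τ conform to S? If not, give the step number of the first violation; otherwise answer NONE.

step 1: !Str  ✓  residual = μZ.…
step 2: ?Unit  ✓  residual = ⊕{err: end, data: end, done: μZ.…}
step 3: ⊕ done  ✓  residual = μZ.…
step 4: ?Unit  ✓  residual = ⊕{err: end, data: end, done: μZ.…}
trace exhausted — no violation

NONE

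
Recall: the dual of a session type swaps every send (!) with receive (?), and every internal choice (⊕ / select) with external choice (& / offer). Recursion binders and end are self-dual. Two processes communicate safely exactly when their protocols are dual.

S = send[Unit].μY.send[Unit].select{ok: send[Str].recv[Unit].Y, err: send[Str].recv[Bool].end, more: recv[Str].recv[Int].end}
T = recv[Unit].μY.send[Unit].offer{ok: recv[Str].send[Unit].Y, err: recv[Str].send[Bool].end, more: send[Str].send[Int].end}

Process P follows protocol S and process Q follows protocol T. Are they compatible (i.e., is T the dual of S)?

send[Unit] | recv[Unit]  match
  μY | μY  match (rec unchanged)
    send[Unit] | send[Unit]  ✗ same direction on both sides — not dual

NO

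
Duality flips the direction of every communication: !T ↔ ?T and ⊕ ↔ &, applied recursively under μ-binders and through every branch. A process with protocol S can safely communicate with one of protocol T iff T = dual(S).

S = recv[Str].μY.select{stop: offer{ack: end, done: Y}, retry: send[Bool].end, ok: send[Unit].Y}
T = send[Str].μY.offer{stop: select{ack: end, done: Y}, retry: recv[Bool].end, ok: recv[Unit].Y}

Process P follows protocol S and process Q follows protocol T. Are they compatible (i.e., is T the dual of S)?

recv[Str] vs send[Str]  ok
  μY vs μY  ok (μ self-dual)
    select{stop,retry,ok} vs offer{stop,retry,ok}  ok label sets agree
      • stop:
        offer{ack,done} vs select{ack,done}  ok label sets agree
          • ack:
            end vs end  ok
          • done:
            Y vs Y  ok
      • retry:
        send[Bool] vs recv[Bool]  ok
          end vs end  ok
      • ok:
        send[Unit] vs recv[Unit]  ok
          Y vs Y  ok

YES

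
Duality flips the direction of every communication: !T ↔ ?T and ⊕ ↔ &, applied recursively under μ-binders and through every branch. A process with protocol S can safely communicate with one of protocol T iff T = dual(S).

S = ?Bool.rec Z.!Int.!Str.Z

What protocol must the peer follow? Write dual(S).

?Bool = !Bool
  rec Z = rec Z  (rec unchanged)
    !Int = ?Int
      !Str = ?Str
        Z ↦ Z

!Bool.rec Z.?Int.?Str.Z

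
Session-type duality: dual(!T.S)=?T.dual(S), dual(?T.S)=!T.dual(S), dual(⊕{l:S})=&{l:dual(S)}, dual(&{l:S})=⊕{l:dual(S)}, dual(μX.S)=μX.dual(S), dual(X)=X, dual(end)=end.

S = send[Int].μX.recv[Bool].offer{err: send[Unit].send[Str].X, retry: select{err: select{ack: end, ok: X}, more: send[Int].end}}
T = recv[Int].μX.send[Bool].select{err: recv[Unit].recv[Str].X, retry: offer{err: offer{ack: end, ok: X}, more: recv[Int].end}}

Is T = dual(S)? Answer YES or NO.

YES

send[Int] vs recv[Int]  ok
  μX vs μX  ok (binder kept)
    recv[Bool] vs send[Bool]  ok
      offer{err,retry} vs select{err,retry}  ok same labels
        case err:
          send[Unit] vs recv[Unit]  ok
            send[Str] vs recv[Str]  ok
              X vs X  ok
        case retry:
          select{err,more} vs offer{err,more}  ok same labels
            case err:
              select{ack,ok} vs offer{ack,ok}  ok same labels
                case ack:
                  end vs end  ok
                case ok:
                  X vs X  ok
            case more:
              send[Int] vs recv[Int]  ok
                end vs end  ok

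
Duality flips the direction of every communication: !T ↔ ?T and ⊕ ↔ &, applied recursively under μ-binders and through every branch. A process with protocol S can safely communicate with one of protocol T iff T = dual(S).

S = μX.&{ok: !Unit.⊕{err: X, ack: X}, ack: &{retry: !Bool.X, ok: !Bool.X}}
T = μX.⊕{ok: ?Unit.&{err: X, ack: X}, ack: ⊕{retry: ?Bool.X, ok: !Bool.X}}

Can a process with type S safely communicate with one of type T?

μX ‖ μX  ✓ (binder kept)
  &{ok,ack} ‖ ⊕{ok,ack}  ✓ labels match
    [ok]
      !Unit ‖ ?Unit  ✓
        ⊕{err,ack} ‖ &{err,ack}  ✓ labels match
          [err]
            X ‖ X  ✓
          [ack]
            X ‖ X  ✓
    [ack]
      &{retry,ok} ‖ ⊕{retry,ok}  ✓ labels match
        [retry]
          !Bool ‖ ?Bool  ✓
            X ‖ X  ✓
        [ok]
          !Bool ‖ !Bool  ✗ same direction on both sides — not dual

NO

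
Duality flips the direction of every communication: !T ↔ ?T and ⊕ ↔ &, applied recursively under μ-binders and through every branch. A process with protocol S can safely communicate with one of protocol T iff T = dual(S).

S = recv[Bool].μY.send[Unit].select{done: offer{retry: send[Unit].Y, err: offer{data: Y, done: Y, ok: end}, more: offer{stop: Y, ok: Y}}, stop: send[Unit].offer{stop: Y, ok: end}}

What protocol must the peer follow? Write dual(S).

recv[Bool] → send[Bool]
  μY → μY  (binder kept)
    send[Unit] → recv[Unit]
      select{done,stop} → offer{done,stop}  (⊕→&)
        • done:
          offer{retry,err,more} → select{retry,err,more}  (offer→select)
            • retry:
              send[Unit] → recv[Unit]
                Y ↦ Y
            • err:
              offer{data,done,ok} → select{data,done,ok}  (offer→select)
                • data:
                  Y ↦ Y
                • done:
                  Y ↦ Y
                • ok:
                  end ↦ end
            • more:
              offer{stop,ok} → select{stop,ok}  (offer→select)
                • stop:
                  Y ↦ Y
                • ok:
                  Y ↦ Y
        • stop:
          send[Unit] → recv[Unit]
            offer{stop,ok} → select{stop,ok}  (offer→select)
              • stop:
                Y ↦ Y
              • ok:
                end ↦ end

send[Bool].μY.recv[Unit].offer{done: select{retry: recv[Unit].Y, err: select{data: Y, done: Y, ok: end}, more: select{stop: Y, ok: Y}}, stop: recv[Unit].select{stop: Y, ok: end}}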